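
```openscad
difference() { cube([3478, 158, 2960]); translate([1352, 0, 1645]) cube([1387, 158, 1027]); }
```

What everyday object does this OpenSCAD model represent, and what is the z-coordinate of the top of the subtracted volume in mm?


A wall with a window opening. The window head height is 2672 mm.

A wall with a rectangular opening subtracted — a window. Sill at z = 1645, opening 1027 mm tall, so the head is at 1645 + 1027 = 2672 mm.


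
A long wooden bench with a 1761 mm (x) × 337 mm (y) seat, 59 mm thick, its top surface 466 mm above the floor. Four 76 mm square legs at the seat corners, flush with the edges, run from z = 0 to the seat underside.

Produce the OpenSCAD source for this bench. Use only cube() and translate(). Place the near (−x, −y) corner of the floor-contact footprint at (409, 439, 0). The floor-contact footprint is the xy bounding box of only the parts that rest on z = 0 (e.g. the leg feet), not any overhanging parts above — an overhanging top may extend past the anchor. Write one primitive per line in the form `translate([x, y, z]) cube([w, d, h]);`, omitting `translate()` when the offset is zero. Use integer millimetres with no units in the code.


translate([409, 439, 407]) cube([1761, 337, 59]);
translate([409, 439, 0]) cube([76, 76, 407]);
translate([409, 700, 0]) cube([76, 76, 407]);
translate([2094, 439, 0]) cube([76, 76, 407]);
translate([2094, 700, 0]) cube([76, 76, 407]);


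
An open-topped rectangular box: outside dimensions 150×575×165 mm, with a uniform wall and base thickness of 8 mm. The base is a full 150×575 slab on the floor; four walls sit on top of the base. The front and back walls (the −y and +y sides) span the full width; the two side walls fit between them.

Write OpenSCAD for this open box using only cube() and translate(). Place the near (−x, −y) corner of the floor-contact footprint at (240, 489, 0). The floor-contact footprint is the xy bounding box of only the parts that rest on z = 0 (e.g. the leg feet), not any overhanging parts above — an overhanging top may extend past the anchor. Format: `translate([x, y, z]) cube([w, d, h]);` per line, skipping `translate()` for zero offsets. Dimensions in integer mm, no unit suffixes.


translate([240, 489, 0]) cube([150, 575, 8]);
translate([240, 489, 8]) cube([150, 8, 157]);
translate([240, 1056, 8]) cube([150, 8, 157]);
translate([240, 497, 8]) cube([8, 559, 157]);
translate([382, 497, 8]) cube([8, 559, 157]);


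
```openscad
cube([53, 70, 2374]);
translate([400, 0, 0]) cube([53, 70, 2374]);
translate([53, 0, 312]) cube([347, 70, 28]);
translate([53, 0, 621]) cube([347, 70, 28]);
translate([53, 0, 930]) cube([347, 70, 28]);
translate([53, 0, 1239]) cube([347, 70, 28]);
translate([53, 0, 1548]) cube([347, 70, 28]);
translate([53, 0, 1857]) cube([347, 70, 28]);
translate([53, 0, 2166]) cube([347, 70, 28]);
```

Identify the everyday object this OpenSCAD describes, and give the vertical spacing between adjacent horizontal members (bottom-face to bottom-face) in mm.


A ladder. The rung spacing is 309 mm.

Two tall 53×70 posts with 7 short bars between them — a ladder. Adjacent rungs sit at z = 312 and z = 621, so the spacing is 621 − 312 = 309 mm.


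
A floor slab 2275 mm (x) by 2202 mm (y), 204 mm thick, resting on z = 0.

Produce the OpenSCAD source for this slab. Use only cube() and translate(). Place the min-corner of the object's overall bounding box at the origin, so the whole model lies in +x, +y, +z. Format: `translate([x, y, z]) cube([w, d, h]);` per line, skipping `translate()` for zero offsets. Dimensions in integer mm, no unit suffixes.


cube([2275, 2202, 204]);


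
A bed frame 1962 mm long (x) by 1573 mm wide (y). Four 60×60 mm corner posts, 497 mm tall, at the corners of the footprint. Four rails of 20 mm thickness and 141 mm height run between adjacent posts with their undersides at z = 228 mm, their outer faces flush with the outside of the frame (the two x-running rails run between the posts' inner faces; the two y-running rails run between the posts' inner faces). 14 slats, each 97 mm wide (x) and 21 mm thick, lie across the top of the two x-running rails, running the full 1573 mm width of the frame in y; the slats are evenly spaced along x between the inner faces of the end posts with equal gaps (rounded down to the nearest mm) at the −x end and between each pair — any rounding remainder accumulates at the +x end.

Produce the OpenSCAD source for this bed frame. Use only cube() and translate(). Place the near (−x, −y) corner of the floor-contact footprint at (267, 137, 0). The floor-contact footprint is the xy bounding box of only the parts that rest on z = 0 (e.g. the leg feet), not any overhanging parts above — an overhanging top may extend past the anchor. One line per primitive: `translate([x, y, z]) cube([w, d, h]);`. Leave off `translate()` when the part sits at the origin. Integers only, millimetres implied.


// slat z = rail_z + rail_h = 228 + 141 = 369
// slat gap = ⌊(1842 − 14·97) / 15⌋ = 32
translate([267, 137, 0]) cube([60, 60, 497]);
translate([267, 1650, 0]) cube([60, 60, 497]);
translate([2169, 137, 0]) cube([60, 60, 497]);
translate([2169, 1650, 0]) cube([60, 60, 497]);
translate([327, 137, 228]) cube([1842, 20, 141]);
translate([327, 1690, 228]) cube([1842, 20, 141]);
translate([267, 197, 228]) cube([20, 1453, 141]);
translate([2209, 197, 228]) cube([20, 1453, 141]);
translate([359, 137, 369]) cube([97, 1573, 21]);
translate([488, 137, 369]) cube([97, 1573, 21]);
translate([617, 137, 369]) cube([97, 1573, 21]);
translate([746, 137, 369]) cube([97, 1573, 21]);
translate([875, 137, 369]) cube([97, 1573, 21]);
translate([1004, 137, 369]) cube([97, 1573, 21]);
translate([1133, 137, 369]) cube([97, 1573, 21]);
translate([1262, 137, 369]) cube([97, 1573, 21]);
translate([1391, 137, 369]) cube([97, 1573, 21]);
translate([1520, 137, 369]) cube([97, 1573, 21]);
translate([1649, 137, 369]) cube([97, 1573, 21]);
translate([1778, 137, 369]) cube([97, 1573, 21]);
translate([1907, 137, 369]) cube([97, 1573, 21]);
translate([2036, 137, 369]) cube([97, 1573, 21]);


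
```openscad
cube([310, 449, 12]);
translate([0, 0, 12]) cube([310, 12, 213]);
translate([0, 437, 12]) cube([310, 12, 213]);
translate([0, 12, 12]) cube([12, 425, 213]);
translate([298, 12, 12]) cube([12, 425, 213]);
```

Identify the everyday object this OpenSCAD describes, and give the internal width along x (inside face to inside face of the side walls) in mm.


An open box. The internal width is 286 mm.

A 310×449 base slab with four walls standing on it — an open box. The base is 310 mm wide and the walls are 12 mm thick, so the internal width is 310 − 2 × 12 = 286 mm.


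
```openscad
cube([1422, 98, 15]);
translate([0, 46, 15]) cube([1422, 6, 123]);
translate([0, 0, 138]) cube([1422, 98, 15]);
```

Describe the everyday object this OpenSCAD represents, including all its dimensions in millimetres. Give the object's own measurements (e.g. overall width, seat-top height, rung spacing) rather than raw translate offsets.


An I-beam lying along x, 1422 mm long. Overall section height 153 mm. Two flanges 98 mm wide (y) and 15 mm thick, one on the floor and one at the top; a web 6 mm thick runs between them, centred on the flange width.


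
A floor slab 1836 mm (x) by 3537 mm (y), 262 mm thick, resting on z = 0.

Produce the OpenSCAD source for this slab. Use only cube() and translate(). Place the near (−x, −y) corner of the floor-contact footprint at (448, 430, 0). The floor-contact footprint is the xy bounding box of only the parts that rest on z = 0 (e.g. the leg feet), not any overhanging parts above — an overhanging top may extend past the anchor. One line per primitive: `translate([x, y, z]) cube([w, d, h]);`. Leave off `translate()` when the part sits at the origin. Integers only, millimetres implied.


translate([448, 430, 0]) cube([1836, 3537, 262]);


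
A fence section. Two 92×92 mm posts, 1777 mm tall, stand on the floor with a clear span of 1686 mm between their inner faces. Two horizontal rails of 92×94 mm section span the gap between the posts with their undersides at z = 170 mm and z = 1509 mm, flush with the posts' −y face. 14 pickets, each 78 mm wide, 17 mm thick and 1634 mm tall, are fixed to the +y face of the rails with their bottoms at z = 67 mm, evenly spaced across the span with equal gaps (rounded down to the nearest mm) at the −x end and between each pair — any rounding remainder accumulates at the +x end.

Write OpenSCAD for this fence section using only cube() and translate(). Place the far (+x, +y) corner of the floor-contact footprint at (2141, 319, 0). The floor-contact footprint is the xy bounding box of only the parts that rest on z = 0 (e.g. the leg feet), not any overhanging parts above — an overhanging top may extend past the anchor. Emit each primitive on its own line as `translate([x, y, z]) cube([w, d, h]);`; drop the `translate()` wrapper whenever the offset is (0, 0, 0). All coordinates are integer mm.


translate([271, 227, 0]) cube([92, 92, 1777]);
translate([2049, 227, 0]) cube([92, 92, 1777]);
translate([363, 227, 170]) cube([1686, 92, 94]);
translate([363, 227, 1509]) cube([1686, 92, 94]);
translate([402, 319, 67]) cube([78, 17, 1634]);
translate([519, 319, 67]) cube([78, 17, 1634]);
translate([636, 319, 67]) cube([78, 17, 1634]);
translate([753, 319, 67]) cube([78, 17, 1634]);
translate([870, 319, 67]) cube([78, 17, 1634]);
translate([987, 319, 67]) cube([78, 17, 1634]);
translate([1104, 319, 67]) cube([78, 17, 1634]);
translate([1221, 319, 67]) cube([78, 17, 1634]);
translate([1338, 319, 67]) cube([78, 17, 1634]);
translate([1455, 319, 67]) cube([78, 17, 1634]);
translate([1572, 319, 67]) cube([78, 17, 1634]);
translate([1689, 319, 67]) cube([78, 17, 1634]);
translate([1806, 319, 67]) cube([78, 17, 1634]);
translate([1923, 319, 67]) cube([78, 17, 1634]);


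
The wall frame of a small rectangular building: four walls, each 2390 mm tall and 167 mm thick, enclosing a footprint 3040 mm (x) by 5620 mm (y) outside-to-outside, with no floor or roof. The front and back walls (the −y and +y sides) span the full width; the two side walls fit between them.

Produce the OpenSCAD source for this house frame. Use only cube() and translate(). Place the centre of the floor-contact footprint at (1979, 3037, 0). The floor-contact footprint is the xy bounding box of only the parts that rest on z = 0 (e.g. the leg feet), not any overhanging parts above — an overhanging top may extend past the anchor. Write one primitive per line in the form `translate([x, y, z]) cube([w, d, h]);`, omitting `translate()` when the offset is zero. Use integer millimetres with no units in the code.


translate([459, 227, 0]) cube([3040, 167, 2390]);
translate([459, 5680, 0]) cube([3040, 167, 2390]);
translate([459, 394, 0]) cube([167, 5286, 2390]);
translate([3332, 394, 0]) cube([167, 5286, 2390]);


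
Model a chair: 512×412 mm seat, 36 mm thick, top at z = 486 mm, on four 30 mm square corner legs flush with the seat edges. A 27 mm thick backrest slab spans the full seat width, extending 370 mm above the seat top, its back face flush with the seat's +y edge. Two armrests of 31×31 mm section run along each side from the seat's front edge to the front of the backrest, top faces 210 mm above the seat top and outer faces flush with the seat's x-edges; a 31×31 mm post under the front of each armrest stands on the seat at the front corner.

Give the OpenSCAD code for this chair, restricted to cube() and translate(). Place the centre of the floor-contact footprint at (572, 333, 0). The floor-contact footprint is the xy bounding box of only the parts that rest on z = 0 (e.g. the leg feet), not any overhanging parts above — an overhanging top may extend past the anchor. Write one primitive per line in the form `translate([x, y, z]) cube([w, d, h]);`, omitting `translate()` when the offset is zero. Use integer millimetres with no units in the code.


translate([316, 127, 450]) cube([512, 412, 36]);
translate([316, 127, 0]) cube([30, 30, 450]);
translate([798, 127, 0]) cube([30, 30, 450]);
translate([316, 509, 0]) cube([30, 30, 450]);
translate([798, 509, 0]) cube([30, 30, 450]);
translate([316, 512, 486]) cube([512, 27, 370]);
translate([316, 127, 665]) cube([31, 385, 31]);
translate([797, 127, 665]) cube([31, 385, 31]);
translate([316, 127, 486]) cube([31, 31, 179]);
translate([797, 127, 486]) cube([31, 31, 179]);


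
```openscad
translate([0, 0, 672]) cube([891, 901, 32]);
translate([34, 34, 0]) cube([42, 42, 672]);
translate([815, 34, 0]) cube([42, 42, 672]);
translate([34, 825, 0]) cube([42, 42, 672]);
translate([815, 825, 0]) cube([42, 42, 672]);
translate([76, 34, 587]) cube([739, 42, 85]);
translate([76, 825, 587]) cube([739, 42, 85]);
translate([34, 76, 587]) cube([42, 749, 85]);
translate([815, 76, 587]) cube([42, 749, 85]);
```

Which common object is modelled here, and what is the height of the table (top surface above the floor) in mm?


A table. The table height is 704 mm.

A 891×901×32 slab sits at z = 672 on four 42 mm square posts — a table. The top surface is at 672 + 32 = 704 mm.


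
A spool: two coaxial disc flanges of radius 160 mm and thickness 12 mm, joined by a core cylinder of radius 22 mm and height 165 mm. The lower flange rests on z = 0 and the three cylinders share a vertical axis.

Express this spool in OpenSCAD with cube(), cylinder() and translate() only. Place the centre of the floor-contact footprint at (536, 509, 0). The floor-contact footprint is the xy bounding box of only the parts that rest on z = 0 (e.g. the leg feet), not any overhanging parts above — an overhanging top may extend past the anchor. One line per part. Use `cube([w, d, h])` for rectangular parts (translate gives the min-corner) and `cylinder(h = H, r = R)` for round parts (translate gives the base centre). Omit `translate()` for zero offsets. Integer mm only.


translate([536, 509, 0]) cylinder(h = 12, r = 160);
translate([536, 509, 12]) cylinder(h = 165, r = 22);
translate([536, 509, 177]) cylinder(h = 12, r = 160);


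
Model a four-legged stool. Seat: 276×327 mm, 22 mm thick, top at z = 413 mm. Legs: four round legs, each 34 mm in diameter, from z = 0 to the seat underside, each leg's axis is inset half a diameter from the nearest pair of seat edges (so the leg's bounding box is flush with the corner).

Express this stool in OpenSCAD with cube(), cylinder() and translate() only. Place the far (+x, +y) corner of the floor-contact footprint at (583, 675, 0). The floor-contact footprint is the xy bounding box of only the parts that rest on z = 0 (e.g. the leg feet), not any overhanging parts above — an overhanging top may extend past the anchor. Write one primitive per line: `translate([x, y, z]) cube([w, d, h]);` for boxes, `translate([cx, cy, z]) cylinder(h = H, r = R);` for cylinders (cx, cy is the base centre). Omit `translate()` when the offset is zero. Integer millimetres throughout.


translate([307, 348, 391]) cube([276, 327, 22]);
translate([324, 365, 0]) cylinder(h = 391, r = 17);
translate([566, 365, 0]) cylinder(h = 391, r = 17);
translate([324, 658, 0]) cylinder(h = 391, r = 17);
translate([566, 658, 0]) cylinder(h = 391, r = 17);


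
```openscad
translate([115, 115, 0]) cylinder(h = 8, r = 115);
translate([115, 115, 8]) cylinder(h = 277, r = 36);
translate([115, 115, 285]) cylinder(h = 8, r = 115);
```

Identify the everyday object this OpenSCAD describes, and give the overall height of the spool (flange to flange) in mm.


A spool. The overall height is 293 mm.

Three coaxial cylinders, large–small–large — a spool. Two 8 mm flanges and a 277 mm core give 8 + 277 + 8 = 293 mm.


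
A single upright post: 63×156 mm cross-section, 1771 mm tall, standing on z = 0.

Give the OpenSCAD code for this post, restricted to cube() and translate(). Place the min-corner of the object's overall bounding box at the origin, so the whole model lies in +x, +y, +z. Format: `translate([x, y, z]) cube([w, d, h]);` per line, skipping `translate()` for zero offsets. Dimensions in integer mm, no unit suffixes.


cube([63, 156, 1771]);


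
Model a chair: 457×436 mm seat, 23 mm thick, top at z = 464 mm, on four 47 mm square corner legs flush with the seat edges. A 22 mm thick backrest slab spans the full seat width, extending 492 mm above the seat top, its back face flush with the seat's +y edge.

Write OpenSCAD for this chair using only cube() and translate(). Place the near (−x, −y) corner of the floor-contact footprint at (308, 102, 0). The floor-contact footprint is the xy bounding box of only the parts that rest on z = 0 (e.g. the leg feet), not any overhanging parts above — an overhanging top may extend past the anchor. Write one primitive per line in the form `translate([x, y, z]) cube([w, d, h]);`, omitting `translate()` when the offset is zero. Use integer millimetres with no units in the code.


translate([308, 102, 441]) cube([457, 436, 23]);
translate([308, 102, 0]) cube([47, 47, 441]);
translate([718, 102, 0]) cube([47, 47, 441]);
translate([308, 491, 0]) cube([47, 47, 441]);
translate([718, 491, 0]) cube([47, 47, 441]);
translate([308, 516, 464]) cube([457, 22, 492]);


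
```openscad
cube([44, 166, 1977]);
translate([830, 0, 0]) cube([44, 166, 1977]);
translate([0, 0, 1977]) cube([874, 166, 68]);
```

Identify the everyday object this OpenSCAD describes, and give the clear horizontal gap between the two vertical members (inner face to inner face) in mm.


A door frame. The clear opening width is 786 mm.

Two 1977 mm tall posts with a header on top — a door frame. The left jamb is 44 mm wide at x = 0; the right jamb starts at x = 830. The clear opening is 830 − 44 = 786 mm.


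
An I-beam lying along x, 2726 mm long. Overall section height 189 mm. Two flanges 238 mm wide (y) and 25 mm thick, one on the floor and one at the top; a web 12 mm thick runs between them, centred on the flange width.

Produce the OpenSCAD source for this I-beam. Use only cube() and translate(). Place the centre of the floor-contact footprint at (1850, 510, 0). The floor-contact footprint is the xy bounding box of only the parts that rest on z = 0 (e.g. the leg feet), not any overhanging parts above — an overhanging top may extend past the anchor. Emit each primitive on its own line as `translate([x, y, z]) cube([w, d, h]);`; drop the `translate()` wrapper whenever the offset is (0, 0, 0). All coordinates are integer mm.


translate([487, 391, 0]) cube([2726, 238, 25]);
translate([487, 504, 25]) cube([2726, 12, 139]);
translate([487, 391, 164]) cube([2726, 238, 25]);


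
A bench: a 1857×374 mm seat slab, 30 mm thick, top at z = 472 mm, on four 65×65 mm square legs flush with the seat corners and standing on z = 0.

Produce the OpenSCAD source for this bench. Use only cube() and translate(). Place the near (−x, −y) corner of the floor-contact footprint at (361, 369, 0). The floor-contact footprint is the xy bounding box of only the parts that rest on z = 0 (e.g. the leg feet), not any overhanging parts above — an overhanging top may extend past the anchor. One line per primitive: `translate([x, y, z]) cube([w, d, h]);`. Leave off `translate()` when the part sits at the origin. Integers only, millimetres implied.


// leg_h = 472 − 30 = 442
translate([361, 369, 442]) cube([1857, 374, 30]);
translate([361, 369, 0]) cube([65, 65, 442]);
translate([361, 678, 0]) cube([65, 65, 442]);
translate([2153, 369, 0]) cube([65, 65, 442]);
translate([2153, 678, 0]) cube([65, 65, 442]);


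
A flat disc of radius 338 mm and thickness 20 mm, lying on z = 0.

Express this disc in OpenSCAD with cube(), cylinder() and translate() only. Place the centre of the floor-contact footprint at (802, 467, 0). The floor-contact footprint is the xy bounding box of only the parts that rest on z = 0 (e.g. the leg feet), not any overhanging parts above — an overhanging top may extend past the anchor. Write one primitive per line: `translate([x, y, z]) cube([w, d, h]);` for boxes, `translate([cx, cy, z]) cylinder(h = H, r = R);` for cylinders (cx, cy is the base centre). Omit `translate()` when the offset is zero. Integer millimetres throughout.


translate([802, 467, 0]) cylinder(h = 20, r = 338);


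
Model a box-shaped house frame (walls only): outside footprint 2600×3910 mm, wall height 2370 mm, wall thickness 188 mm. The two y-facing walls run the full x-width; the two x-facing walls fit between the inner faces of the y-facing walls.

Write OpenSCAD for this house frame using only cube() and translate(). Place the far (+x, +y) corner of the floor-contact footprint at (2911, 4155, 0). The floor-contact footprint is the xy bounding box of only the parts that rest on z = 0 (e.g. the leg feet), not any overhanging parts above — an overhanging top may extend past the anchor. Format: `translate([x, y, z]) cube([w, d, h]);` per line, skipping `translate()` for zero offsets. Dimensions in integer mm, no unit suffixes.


translate([311, 245, 0]) cube([2600, 188, 2370]);
translate([311, 3967, 0]) cube([2600, 188, 2370]);
translate([311, 433, 0]) cube([188, 3534, 2370]);
translate([2723, 433, 0]) cube([188, 3534, 2370]);


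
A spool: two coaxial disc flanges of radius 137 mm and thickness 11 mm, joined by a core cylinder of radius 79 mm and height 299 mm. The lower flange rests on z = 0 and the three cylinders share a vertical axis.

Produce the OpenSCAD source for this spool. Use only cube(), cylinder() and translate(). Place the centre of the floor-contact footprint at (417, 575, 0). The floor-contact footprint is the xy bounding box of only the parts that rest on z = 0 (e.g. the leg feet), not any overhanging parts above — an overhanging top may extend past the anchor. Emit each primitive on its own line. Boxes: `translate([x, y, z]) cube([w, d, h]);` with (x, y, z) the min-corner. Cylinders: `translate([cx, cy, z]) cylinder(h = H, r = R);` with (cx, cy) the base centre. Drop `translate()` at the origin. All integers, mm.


translate([417, 575, 0]) cylinder(h = 11, r = 137);
translate([417, 575, 11]) cylinder(h = 299, r = 79);
translate([417, 575, 310]) cylinder(h = 11, r = 137);


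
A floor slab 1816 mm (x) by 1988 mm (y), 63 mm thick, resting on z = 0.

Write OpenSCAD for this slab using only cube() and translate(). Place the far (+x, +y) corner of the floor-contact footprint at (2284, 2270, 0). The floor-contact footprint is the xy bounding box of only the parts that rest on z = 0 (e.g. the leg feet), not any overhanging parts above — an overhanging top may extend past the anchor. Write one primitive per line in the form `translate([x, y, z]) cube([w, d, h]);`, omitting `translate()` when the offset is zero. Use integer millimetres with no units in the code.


translate([468, 282, 0]) cube([1816, 1988, 63]);


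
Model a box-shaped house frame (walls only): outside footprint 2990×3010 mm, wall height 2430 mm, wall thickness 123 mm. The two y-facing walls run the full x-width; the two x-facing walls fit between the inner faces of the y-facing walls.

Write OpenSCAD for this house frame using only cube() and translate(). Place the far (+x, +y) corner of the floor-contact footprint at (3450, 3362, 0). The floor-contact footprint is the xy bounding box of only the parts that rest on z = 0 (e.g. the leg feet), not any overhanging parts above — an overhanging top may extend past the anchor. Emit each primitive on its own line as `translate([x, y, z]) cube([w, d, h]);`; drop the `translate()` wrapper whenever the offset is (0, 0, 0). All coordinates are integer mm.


translate([460, 352, 0]) cube([2990, 123, 2430]);
translate([460, 3239, 0]) cube([2990, 123, 2430]);
translate([460, 475, 0]) cube([123, 2764, 2430]);
translate([3327, 475, 0]) cube([123, 2764, 2430]);


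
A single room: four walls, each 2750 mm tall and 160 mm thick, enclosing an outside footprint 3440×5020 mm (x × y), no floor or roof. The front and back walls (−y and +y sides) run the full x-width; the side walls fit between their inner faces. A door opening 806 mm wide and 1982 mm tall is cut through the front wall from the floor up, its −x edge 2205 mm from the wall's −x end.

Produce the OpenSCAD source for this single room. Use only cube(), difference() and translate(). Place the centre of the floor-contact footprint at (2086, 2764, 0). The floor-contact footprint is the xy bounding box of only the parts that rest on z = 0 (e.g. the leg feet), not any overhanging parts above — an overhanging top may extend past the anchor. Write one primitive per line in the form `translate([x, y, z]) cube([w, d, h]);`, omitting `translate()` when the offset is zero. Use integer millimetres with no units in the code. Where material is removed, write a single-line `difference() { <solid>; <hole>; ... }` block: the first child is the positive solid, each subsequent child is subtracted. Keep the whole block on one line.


difference() { translate([366, 254, 0]) cube([3440, 160, 2750]); translate([2571, 254, 0]) cube([806, 160, 1982]); }
translate([366, 5114, 0]) cube([3440, 160, 2750]);
translate([366, 414, 0]) cube([160, 4700, 2750]);
translate([3646, 414, 0]) cube([160, 4700, 2750]);


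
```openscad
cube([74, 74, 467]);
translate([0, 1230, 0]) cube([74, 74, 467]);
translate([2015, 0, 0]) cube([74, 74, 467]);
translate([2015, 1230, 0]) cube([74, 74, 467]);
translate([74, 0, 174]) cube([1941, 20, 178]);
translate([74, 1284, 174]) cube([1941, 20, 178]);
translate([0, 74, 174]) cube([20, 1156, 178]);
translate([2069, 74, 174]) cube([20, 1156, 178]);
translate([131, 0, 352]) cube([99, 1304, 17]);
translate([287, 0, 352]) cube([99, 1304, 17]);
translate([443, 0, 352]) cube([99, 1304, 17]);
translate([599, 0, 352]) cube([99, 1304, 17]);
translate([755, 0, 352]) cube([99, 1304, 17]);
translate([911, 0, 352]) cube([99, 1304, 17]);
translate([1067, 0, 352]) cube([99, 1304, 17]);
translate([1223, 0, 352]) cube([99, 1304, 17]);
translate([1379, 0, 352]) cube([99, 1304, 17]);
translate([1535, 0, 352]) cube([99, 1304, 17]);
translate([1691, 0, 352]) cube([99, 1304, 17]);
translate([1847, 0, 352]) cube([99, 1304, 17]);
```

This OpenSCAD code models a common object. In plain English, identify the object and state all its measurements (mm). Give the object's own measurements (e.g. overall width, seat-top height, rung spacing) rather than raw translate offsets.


A bed frame 2089 mm long (x) by 1304 mm wide (y). Four 74×74 mm corner posts, 467 mm tall, at the corners of the footprint. Four rails of 20 mm thickness and 178 mm height run between adjacent posts with their undersides at z = 174 mm, their outer faces flush with the outside of the frame (the two x-running rails run between the posts' inner faces; the two y-running rails run between the posts' inner faces). 12 slats, each 99 mm wide (x) and 17 mm thick, lie across the top of the two x-running rails, running the full 1304 mm width of the frame in y; along x they sit between the end posts with a 57 mm gap after the −x posts and between neighbouring slats, leaving 69 mm before the +x posts.


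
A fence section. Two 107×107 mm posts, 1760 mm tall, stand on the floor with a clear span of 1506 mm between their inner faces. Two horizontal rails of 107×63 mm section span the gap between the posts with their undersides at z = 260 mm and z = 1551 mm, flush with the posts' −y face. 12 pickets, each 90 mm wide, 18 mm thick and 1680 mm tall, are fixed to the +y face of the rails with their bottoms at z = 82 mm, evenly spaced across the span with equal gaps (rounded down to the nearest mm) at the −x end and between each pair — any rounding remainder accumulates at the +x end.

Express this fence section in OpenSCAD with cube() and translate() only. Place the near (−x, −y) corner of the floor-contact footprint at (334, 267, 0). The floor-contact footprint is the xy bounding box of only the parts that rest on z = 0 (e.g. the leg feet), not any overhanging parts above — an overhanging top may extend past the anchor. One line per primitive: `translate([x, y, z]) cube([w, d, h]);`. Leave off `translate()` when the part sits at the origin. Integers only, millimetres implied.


translate([334, 267, 0]) cube([107, 107, 1760]);
translate([1947, 267, 0]) cube([107, 107, 1760]);
translate([441, 267, 260]) cube([1506, 107, 63]);
translate([441, 267, 1551]) cube([1506, 107, 63]);
translate([473, 374, 82]) cube([90, 18, 1680]);
translate([595, 374, 82]) cube([90, 18, 1680]);
translate([717, 374, 82]) cube([90, 18, 1680]);
translate([839, 374, 82]) cube([90, 18, 1680]);
translate([961, 374, 82]) cube([90, 18, 1680]);
translate([1083, 374, 82]) cube([90, 18, 1680]);
translate([1205, 374, 82]) cube([90, 18, 1680]);
translate([1327, 374, 82]) cube([90, 18, 1680]);
translate([1449, 374, 82]) cube([90, 18, 1680]);
translate([1571, 374, 82]) cube([90, 18, 1680]);
translate([1693, 374, 82]) cube([90, 18, 1680]);
translate([1815, 374, 82]) cube([90, 18, 1680]);


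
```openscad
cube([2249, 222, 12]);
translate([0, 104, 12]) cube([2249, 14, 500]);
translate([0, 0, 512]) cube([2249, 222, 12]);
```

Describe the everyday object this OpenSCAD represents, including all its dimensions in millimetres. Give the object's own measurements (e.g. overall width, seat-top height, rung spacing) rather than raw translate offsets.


An I-beam lying along x, 2249 mm long. Overall section height 524 mm. Two flanges 222 mm wide (y) and 12 mm thick, one on the floor and one at the top; a web 14 mm thick runs between them, centred on the flange width.


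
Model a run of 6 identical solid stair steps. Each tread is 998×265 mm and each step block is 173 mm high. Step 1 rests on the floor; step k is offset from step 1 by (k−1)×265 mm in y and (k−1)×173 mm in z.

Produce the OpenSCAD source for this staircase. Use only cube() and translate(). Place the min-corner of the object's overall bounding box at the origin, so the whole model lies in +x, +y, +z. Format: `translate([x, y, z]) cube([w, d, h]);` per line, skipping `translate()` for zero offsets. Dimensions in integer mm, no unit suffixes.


cube([998, 265, 173]);
translate([0, 265, 173]) cube([998, 265, 173]);
translate([0, 530, 346]) cube([998, 265, 173]);
translate([0, 795, 519]) cube([998, 265, 173]);
translate([0, 1060, 692]) cube([998, 265, 173]);
translate([0, 1325, 865]) cube([998, 265, 173]);


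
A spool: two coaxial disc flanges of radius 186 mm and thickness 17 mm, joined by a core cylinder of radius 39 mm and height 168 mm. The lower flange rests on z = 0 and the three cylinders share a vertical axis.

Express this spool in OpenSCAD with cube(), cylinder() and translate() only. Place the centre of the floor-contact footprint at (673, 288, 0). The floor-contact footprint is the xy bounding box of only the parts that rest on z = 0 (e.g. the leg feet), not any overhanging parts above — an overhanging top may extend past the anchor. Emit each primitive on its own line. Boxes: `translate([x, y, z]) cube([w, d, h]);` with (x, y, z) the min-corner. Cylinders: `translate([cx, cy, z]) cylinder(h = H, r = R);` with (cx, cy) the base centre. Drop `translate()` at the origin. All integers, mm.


translate([673, 288, 0]) cylinder(h = 17, r = 186);
translate([673, 288, 17]) cylinder(h = 168, r = 39);
translate([673, 288, 185]) cylinder(h = 17, r = 186);


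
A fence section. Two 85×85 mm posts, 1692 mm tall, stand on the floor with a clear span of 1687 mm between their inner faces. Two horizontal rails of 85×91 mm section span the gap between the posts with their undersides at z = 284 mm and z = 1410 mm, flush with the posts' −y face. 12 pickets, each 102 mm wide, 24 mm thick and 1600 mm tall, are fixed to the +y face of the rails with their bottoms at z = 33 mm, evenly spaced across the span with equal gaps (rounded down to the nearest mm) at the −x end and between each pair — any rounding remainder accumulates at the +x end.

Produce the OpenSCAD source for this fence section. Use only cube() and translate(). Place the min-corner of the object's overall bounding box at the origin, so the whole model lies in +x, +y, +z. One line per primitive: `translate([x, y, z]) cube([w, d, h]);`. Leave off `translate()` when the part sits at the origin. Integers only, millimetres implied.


cube([85, 85, 1692]);
translate([1772, 0, 0]) cube([85, 85, 1692]);
translate([85, 0, 284]) cube([1687, 85, 91]);
translate([85, 0, 1410]) cube([1687, 85, 91]);
translate([120, 85, 33]) cube([102, 24, 1600]);
translate([257, 85, 33]) cube([102, 24, 1600]);
translate([394, 85, 33]) cube([102, 24, 1600]);
translate([531, 85, 33]) cube([102, 24, 1600]);
translate([668, 85, 33]) cube([102, 24, 1600]);
translate([805, 85, 33]) cube([102, 24, 1600]);
translate([942, 85, 33]) cube([102, 24, 1600]);
translate([1079, 85, 33]) cube([102, 24, 1600]);
translate([1216, 85, 33]) cube([102, 24, 1600]);
translate([1353, 85, 33]) cube([102, 24, 1600]);
translate([1490, 85, 33]) cube([102, 24, 1600]);
translate([1627, 85, 33]) cube([102, 24, 1600]);


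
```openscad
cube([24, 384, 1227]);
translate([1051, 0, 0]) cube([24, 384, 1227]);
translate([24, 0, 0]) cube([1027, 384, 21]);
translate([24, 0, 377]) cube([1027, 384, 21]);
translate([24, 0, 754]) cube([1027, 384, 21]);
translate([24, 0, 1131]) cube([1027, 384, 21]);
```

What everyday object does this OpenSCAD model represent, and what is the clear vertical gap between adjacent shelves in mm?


A bookshelf. The clear shelf gap is 356 mm.

Two tall side panels with 4 horizontal boards between them — a bookshelf. The first two shelf undersides are at z = 0 and z = 377; with shelf thickness 21, the clear gap is 377 − 0 − 21 = 356 mm.


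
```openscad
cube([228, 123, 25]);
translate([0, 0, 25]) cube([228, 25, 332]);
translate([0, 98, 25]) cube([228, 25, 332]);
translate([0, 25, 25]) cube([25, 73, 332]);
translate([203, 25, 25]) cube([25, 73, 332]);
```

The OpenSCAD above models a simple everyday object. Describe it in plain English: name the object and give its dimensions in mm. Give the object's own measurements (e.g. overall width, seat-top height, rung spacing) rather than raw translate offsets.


An open-topped rectangular box: outside dimensions 228×123×357 mm, with a uniform wall and base thickness of 25 mm. The base is a full 228×123 slab on the floor; four walls sit on top of the base. The front and back walls (the −y and +y sides) span the full width; the two side walls fit between them.


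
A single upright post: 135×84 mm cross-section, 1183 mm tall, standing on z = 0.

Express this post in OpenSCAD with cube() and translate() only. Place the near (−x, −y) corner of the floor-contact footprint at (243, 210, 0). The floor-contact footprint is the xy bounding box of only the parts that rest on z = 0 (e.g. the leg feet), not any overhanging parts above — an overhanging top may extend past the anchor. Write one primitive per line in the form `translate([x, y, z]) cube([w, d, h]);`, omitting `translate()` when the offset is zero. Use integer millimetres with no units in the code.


translate([243, 210, 0]) cube([135, 84, 1183]);


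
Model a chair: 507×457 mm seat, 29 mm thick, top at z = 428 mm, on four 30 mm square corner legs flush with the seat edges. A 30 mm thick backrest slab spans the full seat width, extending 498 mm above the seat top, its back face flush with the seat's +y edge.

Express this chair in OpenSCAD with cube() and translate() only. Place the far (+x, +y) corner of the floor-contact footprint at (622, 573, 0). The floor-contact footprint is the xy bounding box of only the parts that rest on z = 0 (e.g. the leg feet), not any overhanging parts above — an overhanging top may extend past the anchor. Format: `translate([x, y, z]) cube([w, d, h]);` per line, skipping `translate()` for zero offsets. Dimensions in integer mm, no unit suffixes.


translate([115, 116, 399]) cube([507, 457, 29]);
translate([115, 116, 0]) cube([30, 30, 399]);
translate([592, 116, 0]) cube([30, 30, 399]);
translate([115, 543, 0]) cube([30, 30, 399]);
translate([592, 543, 0]) cube([30, 30, 399]);
translate([115, 543, 428]) cube([507, 30, 498]);


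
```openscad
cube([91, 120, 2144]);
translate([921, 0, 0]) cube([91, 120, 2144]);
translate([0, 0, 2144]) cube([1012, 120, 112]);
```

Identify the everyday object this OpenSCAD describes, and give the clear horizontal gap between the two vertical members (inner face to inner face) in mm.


A door frame. The clear opening width is 830 mm.

Two 2144 mm tall posts with a header on top — a door frame. The left jamb is 91 mm wide at x = 0; the right jamb starts at x = 921. The clear opening is 921 − 91 = 830 mm.


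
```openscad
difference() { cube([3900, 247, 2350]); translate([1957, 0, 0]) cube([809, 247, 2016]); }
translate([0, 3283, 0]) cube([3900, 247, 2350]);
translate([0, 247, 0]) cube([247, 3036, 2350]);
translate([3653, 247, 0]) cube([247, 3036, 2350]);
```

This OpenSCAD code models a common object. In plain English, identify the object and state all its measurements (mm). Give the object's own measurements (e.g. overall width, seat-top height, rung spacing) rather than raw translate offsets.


A single room: four walls, each 2350 mm tall and 247 mm thick, enclosing an outside footprint 3900×3530 mm (x × y), no floor or roof. The front and back walls (−y and +y sides) run the full x-width; the side walls fit between their inner faces. A door opening 809 mm wide and 2016 mm tall is cut through the front wall from the floor up, its −x edge 1957 mm from the wall's −x end.


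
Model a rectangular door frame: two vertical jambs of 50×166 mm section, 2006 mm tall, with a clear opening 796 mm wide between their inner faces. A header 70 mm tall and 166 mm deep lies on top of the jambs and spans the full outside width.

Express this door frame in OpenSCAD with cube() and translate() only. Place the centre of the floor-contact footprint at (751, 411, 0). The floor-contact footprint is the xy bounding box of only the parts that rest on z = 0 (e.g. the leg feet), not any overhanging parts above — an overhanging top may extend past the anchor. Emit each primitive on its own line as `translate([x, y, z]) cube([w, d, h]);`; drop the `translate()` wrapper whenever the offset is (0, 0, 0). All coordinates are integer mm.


translate([303, 328, 0]) cube([50, 166, 2006]);
translate([1149, 328, 0]) cube([50, 166, 2006]);
translate([303, 328, 2006]) cube([896, 166, 70]);


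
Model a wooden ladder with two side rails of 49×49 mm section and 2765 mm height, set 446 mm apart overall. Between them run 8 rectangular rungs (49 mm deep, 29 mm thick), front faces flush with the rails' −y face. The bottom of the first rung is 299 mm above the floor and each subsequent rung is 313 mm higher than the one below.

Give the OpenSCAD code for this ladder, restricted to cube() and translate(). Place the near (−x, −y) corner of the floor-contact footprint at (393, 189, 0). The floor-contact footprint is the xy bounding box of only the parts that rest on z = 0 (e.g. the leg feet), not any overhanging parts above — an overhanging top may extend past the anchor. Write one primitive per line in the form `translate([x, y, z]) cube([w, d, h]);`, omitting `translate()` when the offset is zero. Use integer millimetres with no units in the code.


// rung span = 446 - 2*49 = 348
// rung[k] z = 299 + k*313
translate([393, 189, 0]) cube([49, 49, 2765]);
translate([790, 189, 0]) cube([49, 49, 2765]);
translate([442, 189, 299]) cube([348, 49, 29]);
translate([442, 189, 612]) cube([348, 49, 29]);
translate([442, 189, 925]) cube([348, 49, 29]);
translate([442, 189, 1238]) cube([348, 49, 29]);
translate([442, 189, 1551]) cube([348, 49, 29]);
translate([442, 189, 1864]) cube([348, 49, 29]);
translate([442, 189, 2177]) cube([348, 49, 29]);
translate([442, 189, 2490]) cube([348, 49, 29]);


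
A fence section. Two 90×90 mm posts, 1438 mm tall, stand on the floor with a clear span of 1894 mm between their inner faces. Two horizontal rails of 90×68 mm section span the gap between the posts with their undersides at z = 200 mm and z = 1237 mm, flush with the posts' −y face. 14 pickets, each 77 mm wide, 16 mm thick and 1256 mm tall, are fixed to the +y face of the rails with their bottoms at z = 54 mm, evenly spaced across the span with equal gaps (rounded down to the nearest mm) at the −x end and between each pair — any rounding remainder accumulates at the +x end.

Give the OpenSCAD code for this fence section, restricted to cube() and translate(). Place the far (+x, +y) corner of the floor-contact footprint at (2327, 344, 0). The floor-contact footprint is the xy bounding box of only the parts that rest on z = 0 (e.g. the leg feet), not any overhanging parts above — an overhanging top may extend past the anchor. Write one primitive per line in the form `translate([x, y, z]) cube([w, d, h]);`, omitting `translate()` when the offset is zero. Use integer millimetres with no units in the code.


translate([253, 254, 0]) cube([90, 90, 1438]);
translate([2237, 254, 0]) cube([90, 90, 1438]);
translate([343, 254, 200]) cube([1894, 90, 68]);
translate([343, 254, 1237]) cube([1894, 90, 68]);
translate([397, 344, 54]) cube([77, 16, 1256]);
translate([528, 344, 54]) cube([77, 16, 1256]);
translate([659, 344, 54]) cube([77, 16, 1256]);
translate([790, 344, 54]) cube([77, 16, 1256]);
translate([921, 344, 54]) cube([77, 16, 1256]);
translate([1052, 344, 54]) cube([77, 16, 1256]);
translate([1183, 344, 54]) cube([77, 16, 1256]);
translate([1314, 344, 54]) cube([77, 16, 1256]);
translate([1445, 344, 54]) cube([77, 16, 1256]);
translate([1576, 344, 54]) cube([77, 16, 1256]);
translate([1707, 344, 54]) cube([77, 16, 1256]);
translate([1838, 344, 54]) cube([77, 16, 1256]);
translate([1969, 344, 54]) cube([77, 16, 1256]);
translate([2100, 344, 54]) cube([77, 16, 1256]);
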